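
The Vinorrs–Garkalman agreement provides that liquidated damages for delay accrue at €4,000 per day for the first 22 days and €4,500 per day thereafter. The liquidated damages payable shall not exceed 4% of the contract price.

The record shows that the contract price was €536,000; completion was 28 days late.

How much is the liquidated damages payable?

First 22 days: 22 × €4,000 = €88,000
Remaining days: (28 − 22) × €4,500 = €27,000
Accrued per-day damages: €88,000 + €27,000 = €115,000
Cap: 4% of €536,000 = €21,440
Cap at €21,440: €115,000 exceeds the cap → €21,440

€21,440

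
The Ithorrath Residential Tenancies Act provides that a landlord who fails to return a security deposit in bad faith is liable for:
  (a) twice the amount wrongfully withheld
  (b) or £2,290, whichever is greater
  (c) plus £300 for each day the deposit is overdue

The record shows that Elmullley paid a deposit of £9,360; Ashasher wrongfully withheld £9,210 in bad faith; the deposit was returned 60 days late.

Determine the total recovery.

Doubled: 2 × £9,210 = £18,420
Minimum £2,290: £18,420 meets the minimum, no increase.
Late-return penalty: 60 × £300 = £18,000
Damages plus late penalty: £18,420 + £18,000 = £36,420

£36,420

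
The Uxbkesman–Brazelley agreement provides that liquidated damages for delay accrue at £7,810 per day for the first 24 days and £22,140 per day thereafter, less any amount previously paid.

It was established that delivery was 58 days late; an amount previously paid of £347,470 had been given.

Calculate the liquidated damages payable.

£592,730

First 24 days: 24 × £7,810 = £187,440
Remaining days: (58 − 24) × £22,140 = £752,760
Accrued per-day damages: £187,440 + £752,760 = £940,200
Less amount previously paid: £940,200 − £347,470 = £592,730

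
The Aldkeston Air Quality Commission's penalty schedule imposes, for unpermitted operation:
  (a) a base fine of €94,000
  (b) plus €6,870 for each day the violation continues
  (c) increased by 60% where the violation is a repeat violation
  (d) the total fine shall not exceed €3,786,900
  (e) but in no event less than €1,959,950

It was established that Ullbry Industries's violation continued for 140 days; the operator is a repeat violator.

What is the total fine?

Civil penalty: €1,959,950

Per-day component: 140 × €6,870 = €961,800
Base plus per-day: €94,000 + €961,800 = €1,055,800
Enhancement: 60% of €1,055,800 = €633,480
Enhanced fine: €1,055,800 + €633,480 = €1,689,280
Cap at €3,786,900: €1,689,280 is within the cap, no reduction.
Minimum €1,959,950: €1,689,280 is below the minimum → €1,959,950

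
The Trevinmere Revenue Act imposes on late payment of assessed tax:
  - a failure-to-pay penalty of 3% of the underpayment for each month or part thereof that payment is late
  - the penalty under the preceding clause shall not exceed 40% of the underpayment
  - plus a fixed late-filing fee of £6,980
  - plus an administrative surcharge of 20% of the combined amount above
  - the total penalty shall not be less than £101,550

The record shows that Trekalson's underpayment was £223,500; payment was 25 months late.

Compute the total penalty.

Accrued rate: 3% × 25 = 75%, capped at 40% → 40%
Failure-to-pay penalty: 40% of £223,500 = £89,400
Penalty before surcharge: £89,400 + £6,980 = £96,380
Administrative surcharge: 20% of £96,380 = £19,276
Total penalty: £96,380 + £19,276 = £115,656
Minimum £101,550: £115,656 meets the minimum, no increase.

Penalty: £115,656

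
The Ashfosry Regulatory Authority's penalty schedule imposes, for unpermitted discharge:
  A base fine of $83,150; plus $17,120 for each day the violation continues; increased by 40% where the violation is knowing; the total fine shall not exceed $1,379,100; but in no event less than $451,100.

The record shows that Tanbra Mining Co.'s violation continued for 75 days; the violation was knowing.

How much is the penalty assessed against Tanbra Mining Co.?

$1,379,100

Per-day component: 75 × $17,120 = $1,284,000
Base plus per-day: $83,150 + $1,284,000 = $1,367,150
Enhancement: 40% of $1,367,150 = $546,860
Enhanced fine: $1,367,150 + $546,860 = $1,914,010
Cap at $1,379,100: $1,914,010 exceeds the cap → $1,379,100
Minimum $451,100: $1,379,100 meets the minimum, no increase.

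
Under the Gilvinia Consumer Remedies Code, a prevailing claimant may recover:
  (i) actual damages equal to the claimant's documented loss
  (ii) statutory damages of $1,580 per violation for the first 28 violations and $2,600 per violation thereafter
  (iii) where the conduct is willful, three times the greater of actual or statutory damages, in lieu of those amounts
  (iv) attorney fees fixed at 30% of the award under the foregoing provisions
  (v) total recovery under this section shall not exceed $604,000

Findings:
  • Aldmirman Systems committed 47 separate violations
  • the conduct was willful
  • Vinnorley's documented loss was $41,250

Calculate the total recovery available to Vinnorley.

$365,196

First 28 violations: 28 × $1,580 = $44,240
Remaining violations: (47 − 28) × $2,600 = $49,400
Statutory damages: $44,240 + $49,400 = $93,640
Greater of actual damages ($41,250) or statutory damages ($93,640): $93,640
Trebled: 3 × $93,640 = $280,920
Attorney fees: 30% of $280,920 = $84,276
Total before cap: $280,920 + $84,276 = $365,196
Cap at $604,000: $365,196 is within the cap, no reduction.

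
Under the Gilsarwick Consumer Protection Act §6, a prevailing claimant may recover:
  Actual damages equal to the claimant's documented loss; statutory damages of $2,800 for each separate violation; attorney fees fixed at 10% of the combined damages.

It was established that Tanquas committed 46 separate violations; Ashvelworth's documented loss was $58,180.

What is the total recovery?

Statutory damages: 46 × $2,800 = $128,800
Combined damages: $58,180 + $128,800 = $186,980
Attorney fees: 10% of $186,980 = $18,698
Total recovery: $186,980 + $18,698 = $205,678

$205,678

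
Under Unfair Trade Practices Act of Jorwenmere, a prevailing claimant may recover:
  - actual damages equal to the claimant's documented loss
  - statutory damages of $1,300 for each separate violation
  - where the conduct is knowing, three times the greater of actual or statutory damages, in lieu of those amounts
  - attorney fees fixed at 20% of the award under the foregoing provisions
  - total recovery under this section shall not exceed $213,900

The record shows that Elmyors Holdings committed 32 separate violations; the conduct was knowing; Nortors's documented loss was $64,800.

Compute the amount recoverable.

$213,900

Statutory damages: 32 × $1,300 = $41,600
Greater of actual damages ($64,800) or statutory damages ($41,600): $64,800
Trebled: 3 × $64,800 = $194,400
Attorney fees: 20% of $194,400 = $38,880
Total before cap: $194,400 + $38,880 = $233,280
Cap at $213,900: $233,280 exceeds the cap → $213,900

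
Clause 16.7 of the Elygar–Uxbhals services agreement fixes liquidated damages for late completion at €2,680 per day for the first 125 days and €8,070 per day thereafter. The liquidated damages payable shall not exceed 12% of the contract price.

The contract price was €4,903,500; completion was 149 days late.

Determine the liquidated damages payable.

First 125 days: 125 × €2,680 = €335,000
Remaining days: (149 − 125) × €8,070 = €193,680
Accrued per-day damages: €335,000 + €193,680 = €528,680
Cap: 12% of €4,903,500 = €588,420
Cap at €588,420: €528,680 is within the cap, no reduction.

€528,680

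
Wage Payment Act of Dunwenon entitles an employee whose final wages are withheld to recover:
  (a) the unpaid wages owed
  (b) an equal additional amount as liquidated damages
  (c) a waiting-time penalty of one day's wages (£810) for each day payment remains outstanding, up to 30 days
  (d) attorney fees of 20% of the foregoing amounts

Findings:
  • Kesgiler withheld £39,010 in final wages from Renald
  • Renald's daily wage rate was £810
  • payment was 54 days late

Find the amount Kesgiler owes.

£122,784

Liquidated damages (equal amount): £39,010
Penalty days: min(54, 30) = 30
Waiting-time penalty: 30 × £810 = £24,300
Subtotal: £39,010 + £39,010 + £24,300 = £102,320
Attorney fees: 20% of £102,320 = £20,464
Total award: £102,320 + £20,464 = £122,784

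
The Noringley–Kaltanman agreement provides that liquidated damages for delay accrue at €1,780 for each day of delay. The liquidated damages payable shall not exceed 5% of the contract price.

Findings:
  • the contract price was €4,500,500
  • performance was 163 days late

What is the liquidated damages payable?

Per-day damages: 163 × €1,780 = €290,140
Cap: 5% of €4,500,500 = €225,025
Cap at €225,025: €290,140 exceeds the cap → €225,025

€225,025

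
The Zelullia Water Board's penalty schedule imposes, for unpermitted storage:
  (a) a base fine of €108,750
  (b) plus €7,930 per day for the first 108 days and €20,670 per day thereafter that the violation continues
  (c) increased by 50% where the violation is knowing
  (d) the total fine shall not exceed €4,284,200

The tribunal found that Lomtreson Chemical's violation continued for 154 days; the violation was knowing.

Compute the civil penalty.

First 108 days: 108 × €7,930 = €856,440
Remaining days: (154 − 108) × €20,670 = €950,820
Per-day component: €856,440 + €950,820 = €1,807,260
Base plus per-day: €108,750 + €1,807,260 = €1,916,010
Enhancement: 50% of €1,916,010 = €958,005
Enhanced fine: €1,916,010 + €958,005 = €2,874,015
Cap at €4,284,200: €2,874,015 is within the cap, no reduction.

€2,874,015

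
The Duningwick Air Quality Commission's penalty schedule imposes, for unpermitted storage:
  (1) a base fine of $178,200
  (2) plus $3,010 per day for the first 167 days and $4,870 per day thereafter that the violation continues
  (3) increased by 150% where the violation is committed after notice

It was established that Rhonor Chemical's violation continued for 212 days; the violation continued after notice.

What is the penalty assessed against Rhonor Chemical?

$2,250,050

First 167 days: 167 × $3,010 = $502,670
Remaining days: (212 − 167) × $4,870 = $219,150
Per-day component: $502,670 + $219,150 = $721,820
Base plus per-day: $178,200 + $721,820 = $900,020
Enhancement: 150% of $900,020 = $1,350,030
Enhanced fine: $900,020 + $1,350,030 = $2,250,050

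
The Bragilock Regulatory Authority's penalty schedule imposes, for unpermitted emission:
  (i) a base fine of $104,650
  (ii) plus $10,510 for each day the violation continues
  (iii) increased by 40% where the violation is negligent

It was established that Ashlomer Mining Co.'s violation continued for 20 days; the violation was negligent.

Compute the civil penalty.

Per-day component: 20 × $10,510 = $210,200
Base plus per-day: $104,650 + $210,200 = $314,850
Enhancement: 40% of $314,850 = $125,940
Enhanced fine: $314,850 + $125,940 = $440,790

$440,790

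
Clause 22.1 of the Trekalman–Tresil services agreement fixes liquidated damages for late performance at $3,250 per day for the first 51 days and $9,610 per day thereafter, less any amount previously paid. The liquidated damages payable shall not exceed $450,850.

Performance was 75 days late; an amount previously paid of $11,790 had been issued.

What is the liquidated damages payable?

$384,600

First 51 days: 51 × $3,250 = $165,750
Remaining days: (75 − 51) × $9,610 = $230,640
Accrued per-day damages: $165,750 + $230,640 = $396,390
Less amount previously paid: $396,390 − $11,790 = $384,600
Cap at $450,850: $384,600 is within the cap, no reduction.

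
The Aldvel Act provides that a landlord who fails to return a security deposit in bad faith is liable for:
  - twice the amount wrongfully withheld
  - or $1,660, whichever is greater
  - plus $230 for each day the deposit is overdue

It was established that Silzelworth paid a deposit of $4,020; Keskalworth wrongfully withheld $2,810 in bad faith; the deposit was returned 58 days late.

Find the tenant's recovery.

$18,960

Doubled: 2 × $2,810 = $5,620
Minimum $1,660: $5,620 meets the minimum, no increase.
Late-return penalty: 58 × $230 = $13,340
Damages plus late penalty: $5,620 + $13,340 = $18,960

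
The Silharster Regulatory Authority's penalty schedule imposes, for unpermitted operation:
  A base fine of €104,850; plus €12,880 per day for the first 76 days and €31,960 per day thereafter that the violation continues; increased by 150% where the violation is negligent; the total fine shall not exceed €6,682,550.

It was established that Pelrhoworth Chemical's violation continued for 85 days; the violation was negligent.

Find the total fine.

First 76 days: 76 × €12,880 = €978,880
Remaining days: (85 − 76) × €31,960 = €287,640
Per-day component: €978,880 + €287,640 = €1,266,520
Base plus per-day: €104,850 + €1,266,520 = €1,371,370
Enhancement: 150% of €1,371,370 = €2,057,055
Enhanced fine: €1,371,370 + €2,057,055 = €3,428,425
Cap at €6,682,550: €3,428,425 is within the cap, no reduction.

€3,428,425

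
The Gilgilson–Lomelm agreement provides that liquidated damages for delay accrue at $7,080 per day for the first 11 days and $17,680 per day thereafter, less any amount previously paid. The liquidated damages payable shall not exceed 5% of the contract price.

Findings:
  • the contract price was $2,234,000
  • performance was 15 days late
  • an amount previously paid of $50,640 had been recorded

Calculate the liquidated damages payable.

First 11 days: 11 × $7,080 = $77,880
Remaining days: (15 − 11) × $17,680 = $70,720
Accrued per-day damages: $77,880 + $70,720 = $148,600
Less amount previously paid: $148,600 − $50,640 = $97,960
Cap: 5% of $2,234,000 = $111,700
Cap at $111,700: $97,960 is within the cap, no reduction.

$97,960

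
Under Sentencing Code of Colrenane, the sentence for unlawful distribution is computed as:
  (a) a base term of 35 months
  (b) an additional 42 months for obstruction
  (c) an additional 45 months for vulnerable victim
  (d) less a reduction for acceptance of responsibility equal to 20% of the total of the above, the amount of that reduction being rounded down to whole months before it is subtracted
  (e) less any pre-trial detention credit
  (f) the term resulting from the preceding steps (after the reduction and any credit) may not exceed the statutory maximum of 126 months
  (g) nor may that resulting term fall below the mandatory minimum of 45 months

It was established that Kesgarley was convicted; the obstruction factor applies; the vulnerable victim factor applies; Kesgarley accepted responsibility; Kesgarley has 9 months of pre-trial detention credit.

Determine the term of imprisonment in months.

Obstruction enhancement: +42 months
Vulnerable victim enhancement: +45 months
Adjusted term: 35 months + 42 months + 45 months = 122 months
Acceptance of responsibility reduction: 20% of 122 months = 24 months (rounded down)
After reduction: 122 − 24 = 98 months
Less pre-trial detention credit: 98 months − 9 months = 89 months
Cap at 126 months: 89 months is within the cap, no reduction.
Minimum 45 months: 89 months meets the minimum, no increase.

Sentence: 89 months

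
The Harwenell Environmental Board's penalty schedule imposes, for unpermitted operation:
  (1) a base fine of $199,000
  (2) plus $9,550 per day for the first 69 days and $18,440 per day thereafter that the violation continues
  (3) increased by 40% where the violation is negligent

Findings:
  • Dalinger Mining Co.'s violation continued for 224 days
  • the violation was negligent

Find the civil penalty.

$5,202,610

First 69 days: 69 × $9,550 = $658,950
Remaining days: (224 − 69) × $18,440 = $2,858,200
Per-day component: $658,950 + $2,858,200 = $3,517,150
Base plus per-day: $199,000 + $3,517,150 = $3,716,150
Enhancement: 40% of $3,716,150 = $1,486,460
Enhanced fine: $3,716,150 + $1,486,460 = $5,202,610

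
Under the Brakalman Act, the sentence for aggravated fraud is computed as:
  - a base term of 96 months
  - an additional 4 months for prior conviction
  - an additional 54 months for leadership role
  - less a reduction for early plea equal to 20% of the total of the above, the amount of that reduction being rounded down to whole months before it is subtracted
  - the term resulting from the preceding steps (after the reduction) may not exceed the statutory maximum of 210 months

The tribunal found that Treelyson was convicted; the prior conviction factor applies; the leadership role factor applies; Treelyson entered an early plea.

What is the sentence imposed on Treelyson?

124 months

Prior conviction enhancement: +4 months
Leadership role enhancement: +54 months
Adjusted term: 96 months + 4 months + 54 months = 154 months
Early plea reduction: 20% of 154 months = 30 months (rounded down)
After reduction: 154 − 30 = 124 months
Cap at 210 months: 124 months is within the cap, no reduction.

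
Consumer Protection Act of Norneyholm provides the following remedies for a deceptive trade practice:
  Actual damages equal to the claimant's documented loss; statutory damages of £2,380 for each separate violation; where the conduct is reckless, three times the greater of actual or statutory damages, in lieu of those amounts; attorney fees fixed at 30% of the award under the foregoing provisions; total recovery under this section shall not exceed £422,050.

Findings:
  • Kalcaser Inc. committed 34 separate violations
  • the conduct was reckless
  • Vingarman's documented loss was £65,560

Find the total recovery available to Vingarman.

£315,588

Statutory damages: 34 × £2,380 = £80,920
Greater of actual damages (£65,560) or statutory damages (£80,920): £80,920
Trebled: 3 × £80,920 = £242,760
Attorney fees: 30% of £242,760 = £72,828
Total before cap: £242,760 + £72,828 = £315,588
Cap at £422,050: £315,588 is within the cap, no reduction.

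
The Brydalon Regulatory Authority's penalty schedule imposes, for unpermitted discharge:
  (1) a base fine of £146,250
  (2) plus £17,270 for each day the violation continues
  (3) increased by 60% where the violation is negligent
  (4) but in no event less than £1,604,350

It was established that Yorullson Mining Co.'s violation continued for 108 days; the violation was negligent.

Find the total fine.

Per-day component: 108 × £17,270 = £1,865,160
Base plus per-day: £146,250 + £1,865,160 = £2,011,410
Enhancement: 60% of £2,011,410 = £1,206,846
Enhanced fine: £2,011,410 + £1,206,846 = £3,218,256
Minimum £1,604,350: £3,218,256 meets the minimum, no increase.

£3,218,256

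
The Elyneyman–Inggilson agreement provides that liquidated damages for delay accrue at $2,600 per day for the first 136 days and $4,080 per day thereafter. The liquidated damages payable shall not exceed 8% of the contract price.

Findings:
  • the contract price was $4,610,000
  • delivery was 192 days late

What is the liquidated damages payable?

$368,800

First 136 days: 136 × $2,600 = $353,600
Remaining days: (192 − 136) × $4,080 = $228,480
Accrued per-day damages: $353,600 + $228,480 = $582,080
Cap: 8% of $4,610,000 = $368,800
Cap at $368,800: $582,080 exceeds the cap → $368,800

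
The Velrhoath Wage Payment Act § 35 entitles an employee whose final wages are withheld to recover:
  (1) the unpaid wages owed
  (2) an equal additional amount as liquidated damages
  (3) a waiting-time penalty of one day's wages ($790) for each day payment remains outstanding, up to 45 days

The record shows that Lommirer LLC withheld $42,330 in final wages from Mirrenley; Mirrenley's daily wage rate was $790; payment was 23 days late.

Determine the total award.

Total award: $102,830

Liquidated damages (equal amount): $42,330
Penalty days: min(23, 45) = 23
Waiting-time penalty: 23 × $790 = $18,170
Total award: $42,330 + $42,330 + $18,170 = $102,830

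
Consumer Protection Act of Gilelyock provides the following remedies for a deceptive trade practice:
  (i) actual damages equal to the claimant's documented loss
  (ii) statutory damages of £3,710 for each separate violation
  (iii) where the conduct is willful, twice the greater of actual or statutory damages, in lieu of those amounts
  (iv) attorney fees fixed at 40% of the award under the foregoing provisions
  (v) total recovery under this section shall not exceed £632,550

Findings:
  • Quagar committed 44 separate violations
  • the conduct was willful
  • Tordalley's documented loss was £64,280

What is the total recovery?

Statutory damages: 44 × £3,710 = £163,240
Greater of actual damages (£64,280) or statutory damages (£163,240): £163,240
Doubled: 2 × £163,240 = £326,480
Attorney fees: 40% of £326,480 = £130,592
Total before cap: £326,480 + £130,592 = £457,072
Cap at £632,550: £457,072 is within the cap, no reduction.

Total recovery: £457,072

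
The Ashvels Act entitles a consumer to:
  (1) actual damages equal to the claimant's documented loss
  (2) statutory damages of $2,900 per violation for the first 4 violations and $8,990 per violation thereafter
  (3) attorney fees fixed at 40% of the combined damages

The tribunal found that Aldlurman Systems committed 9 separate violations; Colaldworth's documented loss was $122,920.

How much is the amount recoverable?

First 4 violations: 4 × $2,900 = $11,600
Remaining violations: (9 − 4) × $8,990 = $44,950
Statutory damages: $11,600 + $44,950 = $56,550
Combined damages: $122,920 + $56,550 = $179,470
Attorney fees: 40% of $179,470 = $71,788
Total recovery: $179,470 + $71,788 = $251,258

$251,258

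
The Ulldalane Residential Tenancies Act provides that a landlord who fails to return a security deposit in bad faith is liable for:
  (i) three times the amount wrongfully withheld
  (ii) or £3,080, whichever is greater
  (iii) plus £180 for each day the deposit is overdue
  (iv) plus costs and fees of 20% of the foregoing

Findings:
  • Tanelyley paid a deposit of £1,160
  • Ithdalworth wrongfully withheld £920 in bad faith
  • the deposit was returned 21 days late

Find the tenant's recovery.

Trebled: 3 × £920 = £2,760
Minimum £3,080: £2,760 is below the minimum → £3,080
Late-return penalty: 21 × £180 = £3,780
Damages plus late penalty: £3,080 + £3,780 = £6,860
Costs and fees: 20% of £6,860 = £1,372
Total recovery: £6,860 + £1,372 = £8,232

£8,232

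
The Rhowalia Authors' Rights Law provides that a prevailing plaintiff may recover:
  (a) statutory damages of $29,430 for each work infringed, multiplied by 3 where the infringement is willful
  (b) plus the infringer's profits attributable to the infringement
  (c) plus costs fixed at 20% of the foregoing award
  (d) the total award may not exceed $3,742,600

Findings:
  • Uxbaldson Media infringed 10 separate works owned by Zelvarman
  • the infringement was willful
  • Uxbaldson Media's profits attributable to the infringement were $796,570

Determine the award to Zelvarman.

Statutory damages: 10 × $29,430 = $294,300
Trebled: 3 × $294,300 = $882,900
Combined award: $882,900 + $796,570 = $1,679,470
Costs: 20% of $1,679,470 = $335,894
Award plus costs: $1,679,470 + $335,894 = $2,015,364
Cap at $3,742,600: $2,015,364 is within the cap, no reduction.

$2,015,364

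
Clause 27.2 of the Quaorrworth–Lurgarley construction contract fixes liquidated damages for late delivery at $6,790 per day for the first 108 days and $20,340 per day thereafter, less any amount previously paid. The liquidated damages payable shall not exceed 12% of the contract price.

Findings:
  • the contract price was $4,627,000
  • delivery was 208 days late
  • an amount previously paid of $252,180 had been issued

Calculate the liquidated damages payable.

$555,240

First 108 days: 108 × $6,790 = $733,320
Remaining days: (208 − 108) × $20,340 = $2,034,000
Accrued per-day damages: $733,320 + $2,034,000 = $2,767,320
Less amount previously paid: $2,767,320 − $252,180 = $2,515,140
Cap: 12% of $4,627,000 = $555,240
Cap at $555,240: $2,515,140 exceeds the cap → $555,240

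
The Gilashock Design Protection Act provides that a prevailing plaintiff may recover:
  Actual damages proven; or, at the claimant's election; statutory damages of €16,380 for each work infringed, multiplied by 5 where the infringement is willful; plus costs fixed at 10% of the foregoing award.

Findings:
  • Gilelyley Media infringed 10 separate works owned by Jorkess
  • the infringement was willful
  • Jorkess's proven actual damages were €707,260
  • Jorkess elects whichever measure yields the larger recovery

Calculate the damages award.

€900,900

Statutory damages: 10 × €16,380 = €163,800
Multiplied by 5: 5 × €163,800 = €819,000
Greater of actual damages (€707,260) or enhanced statutory damages (€819,000): €819,000
Costs: 10% of €819,000 = €81,900
Award plus costs: €819,000 + €81,900 = €900,900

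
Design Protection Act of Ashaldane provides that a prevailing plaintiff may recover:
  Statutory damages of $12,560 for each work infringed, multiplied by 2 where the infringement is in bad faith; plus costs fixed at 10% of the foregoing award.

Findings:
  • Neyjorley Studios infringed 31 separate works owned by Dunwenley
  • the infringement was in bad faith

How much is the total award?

Statutory damages: 31 × $12,560 = $389,360
Doubled: 2 × $389,360 = $778,720
Costs: 10% of $778,720 = $77,872
Award plus costs: $778,720 + $77,872 = $856,592

$856,592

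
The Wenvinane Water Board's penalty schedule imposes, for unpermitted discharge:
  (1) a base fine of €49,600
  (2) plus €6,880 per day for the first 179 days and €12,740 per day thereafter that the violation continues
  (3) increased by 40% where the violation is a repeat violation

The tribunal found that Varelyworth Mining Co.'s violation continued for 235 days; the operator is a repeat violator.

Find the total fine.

€2,792,384

First 179 days: 179 × €6,880 = €1,231,520
Remaining days: (235 − 179) × €12,740 = €713,440
Per-day component: €1,231,520 + €713,440 = €1,944,960
Base plus per-day: €49,600 + €1,944,960 = €1,994,560
Enhancement: 40% of €1,994,560 = €797,824
Enhanced fine: €1,994,560 + €797,824 = €2,792,384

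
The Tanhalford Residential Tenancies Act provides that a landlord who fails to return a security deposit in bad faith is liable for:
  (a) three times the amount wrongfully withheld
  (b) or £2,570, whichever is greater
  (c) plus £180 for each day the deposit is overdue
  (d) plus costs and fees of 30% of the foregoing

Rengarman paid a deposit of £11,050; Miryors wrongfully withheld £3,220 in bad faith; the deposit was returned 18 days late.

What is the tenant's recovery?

£16,770

Trebled: 3 × £3,220 = £9,660
Minimum £2,570: £9,660 meets the minimum, no increase.
Late-return penalty: 18 × £180 = £3,240
Damages plus late penalty: £9,660 + £3,240 = £12,900
Costs and fees: 30% of £12,900 = £3,870
Total recovery: £12,900 + £3,870 = £16,770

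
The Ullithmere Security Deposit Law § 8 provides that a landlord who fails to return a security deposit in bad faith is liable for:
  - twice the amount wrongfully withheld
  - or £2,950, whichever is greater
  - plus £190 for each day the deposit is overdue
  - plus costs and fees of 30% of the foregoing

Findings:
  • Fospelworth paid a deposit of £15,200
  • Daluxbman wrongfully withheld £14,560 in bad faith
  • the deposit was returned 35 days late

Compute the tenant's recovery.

£46,501

Doubled: 2 × £14,560 = £29,120
Minimum £2,950: £29,120 meets the minimum, no increase.
Late-return penalty: 35 × £190 = £6,650
Damages plus late penalty: £29,120 + £6,650 = £35,770
Costs and fees: 30% of £35,770 = £10,731
Total recovery: £35,770 + £10,731 = £46,501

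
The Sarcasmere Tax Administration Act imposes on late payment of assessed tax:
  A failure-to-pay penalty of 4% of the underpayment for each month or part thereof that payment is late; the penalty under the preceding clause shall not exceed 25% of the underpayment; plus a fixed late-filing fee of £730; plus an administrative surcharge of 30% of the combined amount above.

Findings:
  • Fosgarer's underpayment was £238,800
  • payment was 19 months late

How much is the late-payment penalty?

Accrued rate: 4% × 19 = 76%, capped at 25% → 25%
Failure-to-pay penalty: 25% of £238,800 = £59,700
Penalty before surcharge: £59,700 + £730 = £60,430
Administrative surcharge: 30% of £60,430 = £18,129
Total penalty: £60,430 + £18,129 = £78,559

Penalty: £78,559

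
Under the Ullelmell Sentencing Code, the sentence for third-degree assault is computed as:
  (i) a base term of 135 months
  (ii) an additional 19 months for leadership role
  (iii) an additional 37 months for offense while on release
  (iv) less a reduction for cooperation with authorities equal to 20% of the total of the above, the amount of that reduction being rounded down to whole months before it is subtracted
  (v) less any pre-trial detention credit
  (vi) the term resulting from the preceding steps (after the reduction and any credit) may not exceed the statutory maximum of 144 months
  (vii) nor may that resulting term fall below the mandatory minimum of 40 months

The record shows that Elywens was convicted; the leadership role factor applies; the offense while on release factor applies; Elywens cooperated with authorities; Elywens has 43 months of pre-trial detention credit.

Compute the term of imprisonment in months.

110 months

Leadership role enhancement: +19 months
Offense while on release enhancement: +37 months
Adjusted term: 135 months + 19 months + 37 months = 191 months
Cooperation with authorities reduction: 20% of 191 months = 38 months (rounded down)
After reduction: 191 − 38 = 153 months
Less pre-trial detention credit: 153 months − 43 months = 110 months
Cap at 144 months: 110 months is within the cap, no reduction.
Minimum 40 months: 110 months meets the minimum, no increase.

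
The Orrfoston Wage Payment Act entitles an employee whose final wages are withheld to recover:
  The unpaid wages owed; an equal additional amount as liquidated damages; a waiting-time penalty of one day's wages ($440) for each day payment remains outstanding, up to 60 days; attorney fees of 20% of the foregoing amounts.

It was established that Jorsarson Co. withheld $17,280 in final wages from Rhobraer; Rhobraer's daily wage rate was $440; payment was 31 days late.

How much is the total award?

Total award: $57,840

Liquidated damages (equal amount): $17,280
Penalty days: min(31, 60) = 31
Waiting-time penalty: 31 × $440 = $13,640
Subtotal: $17,280 + $17,280 + $13,640 = $48,200
Attorney fees: 20% of $48,200 = $9,640
Total award: $48,200 + $9,640 = $57,840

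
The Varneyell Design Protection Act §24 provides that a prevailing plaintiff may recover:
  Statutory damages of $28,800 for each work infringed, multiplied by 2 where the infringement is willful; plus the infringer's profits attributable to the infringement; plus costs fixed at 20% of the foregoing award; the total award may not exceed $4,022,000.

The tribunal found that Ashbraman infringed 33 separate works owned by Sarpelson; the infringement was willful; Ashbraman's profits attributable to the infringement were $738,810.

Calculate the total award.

$3,167,532

Statutory damages: 33 × $28,800 = $950,400
Doubled: 2 × $950,400 = $1,900,800
Combined award: $1,900,800 + $738,810 = $2,639,610
Costs: 20% of $2,639,610 = $527,922
Award plus costs: $2,639,610 + $527,922 = $3,167,532
Cap at $4,022,000: $3,167,532 is within the cap, no reduction.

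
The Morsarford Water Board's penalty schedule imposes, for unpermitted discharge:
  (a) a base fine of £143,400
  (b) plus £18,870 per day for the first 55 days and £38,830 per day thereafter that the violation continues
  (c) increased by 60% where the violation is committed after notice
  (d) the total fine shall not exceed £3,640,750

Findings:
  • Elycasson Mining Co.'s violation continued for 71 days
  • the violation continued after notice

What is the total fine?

First 55 days: 55 × £18,870 = £1,037,850
Remaining days: (71 − 55) × £38,830 = £621,280
Per-day component: £1,037,850 + £621,280 = £1,659,130
Base plus per-day: £143,400 + £1,659,130 = £1,802,530
Enhancement: 60% of £1,802,530 = £1,081,518
Enhanced fine: £1,802,530 + £1,081,518 = £2,884,048
Cap at £3,640,750: £2,884,048 is within the cap, no reduction.

£2,884,048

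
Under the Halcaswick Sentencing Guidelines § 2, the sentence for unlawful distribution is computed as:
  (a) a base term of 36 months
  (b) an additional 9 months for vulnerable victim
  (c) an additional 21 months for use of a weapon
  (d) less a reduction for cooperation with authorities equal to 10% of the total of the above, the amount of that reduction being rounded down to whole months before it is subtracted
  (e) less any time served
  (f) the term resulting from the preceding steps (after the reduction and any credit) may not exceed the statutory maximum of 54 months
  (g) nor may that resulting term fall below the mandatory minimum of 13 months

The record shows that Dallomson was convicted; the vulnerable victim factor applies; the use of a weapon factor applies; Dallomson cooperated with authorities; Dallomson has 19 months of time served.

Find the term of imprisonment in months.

Vulnerable victim enhancement: +9 months
Use of a weapon enhancement: +21 months
Adjusted term: 36 months + 9 months + 21 months = 66 months
Cooperation with authorities reduction: 10% of 66 months = 6 months (rounded down)
After reduction: 66 − 6 = 60 months
Less time served: 60 months − 19 months = 41 months
Cap at 54 months: 41 months is within the cap, no reduction.
Minimum 13 months: 41 months meets the minimum, no increase.

Sentence: 41 months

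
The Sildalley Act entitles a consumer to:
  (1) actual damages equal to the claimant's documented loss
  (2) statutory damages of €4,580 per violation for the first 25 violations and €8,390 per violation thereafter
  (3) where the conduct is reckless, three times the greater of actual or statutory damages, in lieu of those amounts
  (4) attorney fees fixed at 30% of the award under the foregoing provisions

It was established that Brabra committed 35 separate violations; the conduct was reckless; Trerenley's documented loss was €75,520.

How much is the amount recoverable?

Total recovery: €773,760

First 25 violations: 25 × €4,580 = €114,500
Remaining violations: (35 − 25) × €8,390 = €83,900
Statutory damages: €114,500 + €83,900 = €198,400
Greater of actual damages (€75,520) or statutory damages (€198,400): €198,400
Trebled: 3 × €198,400 = €595,200
Attorney fees: 30% of €595,200 = €178,560
Total recovery: €595,200 + €178,560 = €773,760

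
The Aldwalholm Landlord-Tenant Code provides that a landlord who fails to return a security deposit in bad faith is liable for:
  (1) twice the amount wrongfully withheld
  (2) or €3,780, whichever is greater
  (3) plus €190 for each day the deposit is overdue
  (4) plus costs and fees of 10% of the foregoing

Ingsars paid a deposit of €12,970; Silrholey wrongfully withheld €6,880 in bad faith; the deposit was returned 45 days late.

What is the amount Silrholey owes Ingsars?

€24,541

Doubled: 2 × €6,880 = €13,760
Minimum €3,780: €13,760 meets the minimum, no increase.
Late-return penalty: 45 × €190 = €8,550
Damages plus late penalty: €13,760 + €8,550 = €22,310
Costs and fees: 10% of €22,310 = €2,231
Total recovery: €22,310 + €2,231 = €24,541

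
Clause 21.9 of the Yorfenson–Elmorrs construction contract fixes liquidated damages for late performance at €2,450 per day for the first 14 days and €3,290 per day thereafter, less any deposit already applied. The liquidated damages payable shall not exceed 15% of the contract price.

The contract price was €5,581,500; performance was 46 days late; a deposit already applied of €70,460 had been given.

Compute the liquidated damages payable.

First 14 days: 14 × €2,450 = €34,300
Remaining days: (46 − 14) × €3,290 = €105,280
Accrued per-day damages: €34,300 + €105,280 = €139,580
Less deposit already applied: €139,580 − €70,460 = €69,120
Cap: 15% of €5,581,500 = €837,225
Cap at €837,225: €69,120 is within the cap, no reduction.

€69,120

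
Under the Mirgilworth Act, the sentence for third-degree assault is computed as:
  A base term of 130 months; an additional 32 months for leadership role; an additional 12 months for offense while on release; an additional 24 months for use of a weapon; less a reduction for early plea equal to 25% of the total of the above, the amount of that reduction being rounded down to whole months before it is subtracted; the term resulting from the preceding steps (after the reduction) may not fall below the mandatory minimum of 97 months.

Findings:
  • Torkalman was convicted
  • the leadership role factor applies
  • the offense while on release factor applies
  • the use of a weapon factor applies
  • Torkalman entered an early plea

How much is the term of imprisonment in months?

149 months

Leadership role enhancement: +32 months
Offense while on release enhancement: +12 months
Use of a weapon enhancement: +24 months
Adjusted term: 130 months + 32 months + 12 months + 24 months = 198 months
Early plea reduction: 25% of 198 months = 49 months (rounded down)
After reduction: 198 − 49 = 149 months
Minimum 97 months: 149 months meets the minimum, no increase.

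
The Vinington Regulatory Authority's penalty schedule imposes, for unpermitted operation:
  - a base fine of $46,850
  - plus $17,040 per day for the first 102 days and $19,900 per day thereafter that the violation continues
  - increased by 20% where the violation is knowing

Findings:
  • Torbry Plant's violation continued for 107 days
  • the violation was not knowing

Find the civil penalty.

$1,884,430

First 102 days: 102 × $17,040 = $1,738,080
Remaining days: (107 − 102) × $19,900 = $99,500
Per-day component: $1,738,080 + $99,500 = $1,837,580
Base plus per-day: $46,850 + $1,837,580 = $1,884,430
The violation was not knowing: no 20% increase.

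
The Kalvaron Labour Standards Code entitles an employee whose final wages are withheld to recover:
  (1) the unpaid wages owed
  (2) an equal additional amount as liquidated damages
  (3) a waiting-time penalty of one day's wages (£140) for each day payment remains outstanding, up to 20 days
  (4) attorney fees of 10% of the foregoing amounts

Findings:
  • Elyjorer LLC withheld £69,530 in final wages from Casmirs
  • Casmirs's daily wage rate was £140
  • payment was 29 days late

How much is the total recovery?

Liquidated damages (equal amount): £69,530
Penalty days: min(29, 20) = 20
Waiting-time penalty: 20 × £140 = £2,800
Subtotal: £69,530 + £69,530 + £2,800 = £141,860
Attorney fees: 10% of £141,860 = £14,186
Total award: £141,860 + £14,186 = £156,046

£156,046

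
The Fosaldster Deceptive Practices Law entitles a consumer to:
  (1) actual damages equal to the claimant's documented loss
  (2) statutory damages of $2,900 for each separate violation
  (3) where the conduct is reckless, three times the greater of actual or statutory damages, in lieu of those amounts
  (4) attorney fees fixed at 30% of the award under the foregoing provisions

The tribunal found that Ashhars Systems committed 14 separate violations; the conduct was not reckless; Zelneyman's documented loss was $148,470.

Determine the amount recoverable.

Statutory damages: 14 × $2,900 = $40,600
Conduct not reckless: the in-lieu enhancement does not apply.
Actual plus statutory damages: $148,470 + $40,600 = $189,070
Attorney fees: 30% of $189,070 = $56,721
Total recovery: $189,070 + $56,721 = $245,791

Total recovery: $245,791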